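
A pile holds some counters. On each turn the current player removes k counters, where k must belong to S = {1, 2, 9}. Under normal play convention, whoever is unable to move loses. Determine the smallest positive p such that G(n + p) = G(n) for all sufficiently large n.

G(0) = 0
G(1) = mex{0} = 1
G(2) = mex{1,0} = 2
G(3) = mex{2,1} = 0
G(4) = mex{0,2} = 1
G(5) = mex{1,0} = 2
G(6) = mex{2,1} = 0
G(7) = mex{0,2} = 1
G(8) = mex{1,0} = 2
G(9) = mex{2,1,0} = 3
G(10) = mex{3,2,1} = 0
G(11) = mex{0,3,2} = 1
G(12) = mex{1,0,0} = 2
G(13) = mex{2,1,1} = 0
G(14) = mex{0,2,2} = 1
G(15) = mex{1,0,0} = 2
G(16) = mex{2,1,1} = 0
G(17) = mex{0,2,2} = 1
G(18) = mex{1,0,3} = 2
G(19) = mex{2,1,0} = 3
G(20) = mex{3,2,1} = 0
G(21) = mex{0,3,2} = 1
G(n+10) = G(n) holds for n = 0,…,8 (a full window of length max(S) = 9), so the sequence is purely periodic with period 10.

10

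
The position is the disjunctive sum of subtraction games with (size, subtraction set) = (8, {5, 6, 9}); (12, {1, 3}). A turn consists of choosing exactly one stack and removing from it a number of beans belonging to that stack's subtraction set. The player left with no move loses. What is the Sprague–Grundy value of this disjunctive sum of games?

1

Stack A, S = {5, 6, 9}:
G(0) = 0
G(1) = mex{} = 0
G(2) = mex{} = 0
G(3) = mex{} = 0
G(4) = mex{} = 0
G(5) = mex{0} = 1
G(6) = mex{0,0} = 1
G(7) = mex{0,0} = 1
G(8) = mex{0,0} = 1
G_A(8) = 1.
Stack B, S = {1, 3}:
n :  0  1  2  3  4  5  6  7  8  9 10 11 12
G :  0  1  0  1  0  1  0  1  0  1  0  1  0
G_B(12) = 0.
Combined Grundy value = 1 ⊕ 0 = 1.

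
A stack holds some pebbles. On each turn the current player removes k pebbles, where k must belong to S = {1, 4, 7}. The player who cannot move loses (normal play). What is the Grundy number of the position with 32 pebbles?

0

G(0) = 0
G(1) = mex{0} = 1
G(2) = mex{1} = 0
G(3) = mex{0} = 1
G(4) = mex{1,0} = 2
G(5) = mex{2,1} = 0
G(6) = mex{0,0} = 1
G(7) = mex{1,1,0} = 2
G(8) = mex{2,2,1} = 0
G(9) = mex{0,0,0} = 1
G(10) = mex{1,1,1} = 0
G(11) = mex{0,2,2} = 1
G(12) = mex{1,0,0} = 2
G(13) = mex{2,1,1} = 0
G(14) = mex{0,0,2} = 1
G(15) = mex{1,1,0} = 2
G(16) = mex{2,2,1} = 0
G(17) = mex{0,0,0} = 1
G(18) = mex{1,1,1} = 0
G(19) = mex{0,2,2} = 1
G(20) = mex{1,0,0} = 2
G(21) = mex{2,1,1} = 0
G(22) = mex{0,0,2} = 1
G(23) = mex{1,1,0} = 2
G(24) = mex{2,2,1} = 0
G(25) = mex{0,0,0} = 1
G(26) = mex{1,1,1} = 0
G(27) = mex{0,2,2} = 1
G(28) = mex{1,0,0} = 2
G(29) = mex{2,1,1} = 0
G(30) = mex{0,0,2} = 1
G(31) = mex{1,1,0} = 2
G(32) = mex{2,2,1} = 0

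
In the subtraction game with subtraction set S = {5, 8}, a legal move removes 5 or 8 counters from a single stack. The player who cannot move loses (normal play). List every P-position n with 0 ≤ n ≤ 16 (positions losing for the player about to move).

0, 1, 2, 3, 4, 13, 14, 15, 16

G(0) = 0
G(1) = mex{} = 0
G(2) = mex{} = 0
G(3) = mex{} = 0
G(4) = mex{} = 0
G(5) = mex{0} = 1
G(6) = mex{0} = 1
G(7) = mex{0} = 1
G(8) = mex{0,0} = 1
G(9) = mex{0,0} = 1
G(10) = mex{1,0} = 2
G(11) = mex{1,0} = 2
G(12) = mex{1,0} = 2
G(13) = mex{1,1} = 0
G(14) = mex{1,1} = 0
G(15) = mex{2,1} = 0
G(16) = mex{2,1} = 0
P-positions are exactly the n with G(n) = 0.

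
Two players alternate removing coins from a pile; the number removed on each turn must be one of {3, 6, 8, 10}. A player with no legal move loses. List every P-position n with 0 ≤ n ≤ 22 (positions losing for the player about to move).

G(0) = 0
G(1) = mex{} = 0
G(2) = mex{} = 0
G(3) = mex{0} = 1
G(4) = mex{0} = 1
G(5) = mex{0} = 1
G(6) = mex{1,0} = 2
G(7) = mex{1,0} = 2
G(8) = mex{1,0,0} = 2
G(9) = mex{2,1,0} = 3
G(10) = mex{2,1,0,0} = 3
G(11) = mex{2,1,1,0} = 3
G(12) = mex{3,2,1,0} = 4
G(13) = mex{3,2,1,1} = 0
G(14) = mex{3,2,2,1} = 0
G(15) = mex{4,3,2,1} = 0
G(16) = mex{0,3,2,2} = 1
G(17) = mex{0,3,3,2} = 1
G(18) = mex{0,4,3,2} = 1
G(19) = mex{1,0,3,3} = 2
G(20) = mex{1,0,4,3} = 2
G(21) = mex{1,0,0,3} = 2
G(22) = mex{2,1,0,4} = 3
P-positions are exactly the n with G(n) = 0.

0, 1, 2, 13, 14, 15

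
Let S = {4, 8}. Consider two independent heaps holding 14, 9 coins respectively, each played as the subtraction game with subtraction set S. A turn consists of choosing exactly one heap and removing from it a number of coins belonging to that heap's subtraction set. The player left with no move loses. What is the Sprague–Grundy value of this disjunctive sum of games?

2

All heaps use S = {4, 8}:
n :  0  1  2  3  4  5  6  7  8  9 10 11 12 13 14
G :  0  0  0  0  1  1  1  1  2  2  2  2  0  0  0
Heap A: G(14) = 0.
Heap B: G(9) = 2.
Combined Grundy value = 0 ⊕ 2 = 2.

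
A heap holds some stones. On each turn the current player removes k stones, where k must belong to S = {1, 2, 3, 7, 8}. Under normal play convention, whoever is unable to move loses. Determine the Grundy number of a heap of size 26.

4

G(0) = 0
G(1) = mex{0} = 1
G(2) = mex{1,0} = 2
G(3) = mex{2,1,0} = 3
G(4) = mex{3,2,1} = 0
G(5) = mex{0,3,2} = 1
G(6) = mex{1,0,3} = 2
G(7) = mex{2,1,0,0} = 3
G(8) = mex{3,2,1,1,0} = 4
G(9) = mex{4,3,2,2,1} = 0
G(10) = mex{0,4,3,3,2} = 1
G(11) = mex{1,0,4,0,3} = 2
G(12) = mex{2,1,0,1,0} = 3
G(13) = mex{3,2,1,2,1} = 0
G(14) = mex{0,3,2,3,2} = 1
G(15) = mex{1,0,3,4,3} = 2
G(16) = mex{2,1,0,0,4} = 3
G(17) = mex{3,2,1,1,0} = 4
G(18) = mex{4,3,2,2,1} = 0
G(19) = mex{0,4,3,3,2} = 1
G(20) = mex{1,0,4,0,3} = 2
G(21) = mex{2,1,0,1,0} = 3
G(22) = mex{3,2,1,2,1} = 0
G(23) = mex{0,3,2,3,2} = 1
G(24) = mex{1,0,3,4,3} = 2
G(25) = mex{2,1,0,0,4} = 3
G(26) = mex{3,2,1,1,0} = 4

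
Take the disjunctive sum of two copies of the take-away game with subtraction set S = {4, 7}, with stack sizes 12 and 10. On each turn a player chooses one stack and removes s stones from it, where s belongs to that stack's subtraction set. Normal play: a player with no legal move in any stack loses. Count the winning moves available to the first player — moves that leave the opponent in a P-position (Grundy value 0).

2

All stacks use S = {4, 7}:
n :  0  1  2  3  4  5  6  7  8  9 10 11 12
G :  0  0  0  0  1  1  1  1  2  2  2  0  0
Stack A: G(12) = 0.
Stack B: G(10) = 2.
Combined Grundy value = 0 ⊕ 2 = 2.
A winning move leaves total XOR = 0, i.e. changes one component's Grundy value g to g ⊕ X where X is the current total.
Stack A: need g' = 0⊕2 = 2. Options: 12−4→G=2, 12−7→G=1. Hits: 1.
Stack B: need g' = 2⊕2 = 0. Options: 10−4→G=1, 10−7→G=0. Hits: 1.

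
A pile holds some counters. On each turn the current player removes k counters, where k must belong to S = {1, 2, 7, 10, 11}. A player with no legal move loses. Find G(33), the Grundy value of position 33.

0

G(0) = 0
G(1) = mex{0} = 1
G(2) = mex{1,0} = 2
G(3) = mex{2,1} = 0
G(4) = mex{0,2} = 1
G(5) = mex{1,0} = 2
G(6) = mex{2,1} = 0
G(7) = mex{0,2,0} = 1
G(8) = mex{1,0,1} = 2
G(9) = mex{2,1,2} = 0
G(10) = mex{0,2,0,0} = 1
G(11) = mex{1,0,1,1,0} = 2
G(12) = mex{2,1,2,2,1} = 0
G(13) = mex{0,2,0,0,2} = 1
G(14) = mex{1,0,1,1,0} = 2
G(15) = mex{2,1,2,2,1} = 0
G(16) = mex{0,2,0,0,2} = 1
G(17) = mex{1,0,1,1,0} = 2
G(18) = mex{2,1,2,2,1} = 0
G(19) = mex{0,2,0,0,2} = 1
G(20) = mex{1,0,1,1,0} = 2
G(21) = mex{2,1,2,2,1} = 0
G(22) = mex{0,2,0,0,2} = 1
G(23) = mex{1,0,1,1,0} = 2
G(24) = mex{2,1,2,2,1} = 0
G(25) = mex{0,2,0,0,2} = 1
G(26) = mex{1,0,1,1,0} = 2
G(27) = mex{2,1,2,2,1} = 0
G(28) = mex{0,2,0,0,2} = 1
G(29) = mex{1,0,1,1,0} = 2
G(30) = mex{2,1,2,2,1} = 0
G(31) = mex{0,2,0,0,2} = 1
G(32) = mex{1,0,1,1,0} = 2
G(33) = mex{2,1,2,2,1} = 0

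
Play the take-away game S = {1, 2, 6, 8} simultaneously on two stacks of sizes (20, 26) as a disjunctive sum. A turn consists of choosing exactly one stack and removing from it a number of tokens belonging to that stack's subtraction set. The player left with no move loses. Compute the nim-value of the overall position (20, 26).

1

All stacks use S = {1, 2, 6, 8}:
n :  0  1  2  3  4  5  6  7  8  9 10 11 12 13 14 15 16 17 18 19 20 21 22 23 24 25 26
G :  0  1  2  0  1  2  3  0  1  2  0  1  2  3  0  1  2  0  1  2  3  0  1  2  0  1  2
Stack A: G(20) = 3.
Stack B: G(26) = 2.
Combined Grundy value = 3 ⊕ 2 = 1.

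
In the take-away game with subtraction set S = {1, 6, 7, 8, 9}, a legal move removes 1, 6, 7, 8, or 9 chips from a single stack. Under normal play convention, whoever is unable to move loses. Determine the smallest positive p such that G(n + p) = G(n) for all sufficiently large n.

n :  0  1  2  3  4  5  6  7  8  9 10 11 12 13 14 15 16 17 18 19 20 21 22 23 24 25 26 27 28 29
G :  0  1  0  1  0  1  2  3  2  3  2  3  4  5  0  1  0  1  0  1  2  3  2  3  2  3  4  5  0  1
G(n+14) = G(n) holds for n = 0,…,8 (a full window of length max(S) = 9), so the sequence is purely periodic with period 14.

14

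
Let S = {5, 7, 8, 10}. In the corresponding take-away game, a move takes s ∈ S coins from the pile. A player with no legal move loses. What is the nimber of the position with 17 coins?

G(0) = 0
G(1) = mex{} = 0
G(2) = mex{} = 0
G(3) = mex{} = 0
G(4) = mex{} = 0
G(5) = mex{0} = 1
G(6) = mex{0} = 1
G(7) = mex{0,0} = 1
G(8) = mex{0,0,0} = 1
G(9) = mex{0,0,0} = 1
G(10) = mex{1,0,0,0} = 2
G(11) = mex{1,0,0,0} = 2
G(12) = mex{1,1,0,0} = 2
G(13) = mex{1,1,1,0} = 2
G(14) = mex{1,1,1,0} = 2
G(15) = mex{2,1,1,1} = 0
G(16) = mex{2,1,1,1} = 0
G(17) = mex{2,2,1,1} = 0

0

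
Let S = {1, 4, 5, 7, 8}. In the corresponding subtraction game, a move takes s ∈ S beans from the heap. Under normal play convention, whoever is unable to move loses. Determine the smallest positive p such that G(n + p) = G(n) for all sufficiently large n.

11

G(0) = 0
G(1) = mex{0} = 1
G(2) = mex{1} = 0
G(3) = mex{0} = 1
G(4) = mex{1,0} = 2
G(5) = mex{2,1,0} = 3
G(6) = mex{3,0,1} = 2
G(7) = mex{2,1,0,0} = 3
G(8) = mex{3,2,1,1,0} = 4
G(9) = mex{4,3,2,0,1} = 5
G(10) = mex{5,2,3,1,0} = 4
G(11) = mex{4,3,2,2,1} = 0
G(12) = mex{0,4,3,3,2} = 1
G(13) = mex{1,5,4,2,3} = 0
G(14) = mex{0,4,5,3,2} = 1
G(15) = mex{1,0,4,4,3} = 2
G(16) = mex{2,1,0,5,4} = 3
G(17) = mex{3,0,1,4,5} = 2
G(18) = mex{2,1,0,0,4} = 3
G(19) = mex{3,2,1,1,0} = 4
G(20) = mex{4,3,2,0,1} = 5
G(21) = mex{5,2,3,1,0} = 4
G(22) = mex{4,3,2,2,1} = 0
G(23) = mex{0,4,3,3,2} = 1
G(n+11) = G(n) holds for n = 0,…,7 (a full window of length max(S) = 8), so the sequence is purely periodic with period 11.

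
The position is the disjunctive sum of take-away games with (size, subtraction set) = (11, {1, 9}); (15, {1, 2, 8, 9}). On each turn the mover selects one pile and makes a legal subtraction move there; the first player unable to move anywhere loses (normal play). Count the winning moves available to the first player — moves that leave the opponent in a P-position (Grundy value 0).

2

Pile A, S = {1, 9}:
G(0) = 0
G(1) = mex{0} = 1
G(2) = mex{1} = 0
G(3) = mex{0} = 1
G(4) = mex{1} = 0
G(5) = mex{0} = 1
G(6) = mex{1} = 0
G(7) = mex{0} = 1
G(8) = mex{1} = 0
G(9) = mex{0,0} = 1
G(10) = mex{1,1} = 0
G(11) = mex{0,0} = 1
G_A(11) = 1.
Pile B, S = {1, 2, 8, 9}:
G(0) = 0
G(1) = mex{0} = 1
G(2) = mex{1,0} = 2
G(3) = mex{2,1} = 0
G(4) = mex{0,2} = 1
G(5) = mex{1,0} = 2
G(6) = mex{2,1} = 0
G(7) = mex{0,2} = 1
G(8) = mex{1,0,0} = 2
G(9) = mex{2,1,1,0} = 3
G(10) = mex{3,2,2,1} = 0
G(11) = mex{0,3,0,2} = 1
G(12) = mex{1,0,1,0} = 2
G(13) = mex{2,1,2,1} = 0
G(14) = mex{0,2,0,2} = 1
G(15) = mex{1,0,1,0} = 2
G_B(15) = 2.
Combined Grundy value = 1 ⊕ 2 = 3.
A winning move leaves total XOR = 0, i.e. changes one component's Grundy value g to g ⊕ X where X is the current total.
Pile A: need g' = 1⊕3 = 2. Options: 11−1→G=0, 11−9→G=0. Hits: 0.
Pile B: need g' = 2⊕3 = 1. Options: 15−1→G=1, 15−2→G=0, 15−8→G=1, 15−9→G=0. Hits: 2.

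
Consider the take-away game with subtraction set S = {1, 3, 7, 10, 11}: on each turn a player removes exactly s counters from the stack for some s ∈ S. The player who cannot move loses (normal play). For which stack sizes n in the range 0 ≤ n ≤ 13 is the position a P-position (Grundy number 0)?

G(0) = 0
G(1) = mex{0} = 1
G(2) = mex{1} = 0
G(3) = mex{0,0} = 1
G(4) = mex{1,1} = 0
G(5) = mex{0,0} = 1
G(6) = mex{1,1} = 0
G(7) = mex{0,0,0} = 1
G(8) = mex{1,1,1} = 0
G(9) = mex{0,0,0} = 1
G(10) = mex{1,1,1,0} = 2
G(11) = mex{2,0,0,1,0} = 3
G(12) = mex{3,1,1,0,1} = 2
G(13) = mex{2,2,0,1,0} = 3
P-positions are exactly the n with G(n) = 0.

0, 2, 4, 6, 8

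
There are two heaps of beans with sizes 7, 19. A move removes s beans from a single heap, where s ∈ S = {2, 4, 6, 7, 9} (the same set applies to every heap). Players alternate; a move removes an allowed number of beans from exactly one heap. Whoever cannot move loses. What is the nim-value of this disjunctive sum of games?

All heaps use S = {2, 4, 6, 7, 9}:
G(0) = 0
G(1) = mex{} = 0
G(2) = mex{0} = 1
G(3) = mex{0} = 1
G(4) = mex{1,0} = 2
G(5) = mex{1,0} = 2
G(6) = mex{2,1,0} = 3
G(7) = mex{2,1,0,0} = 3
G(8) = mex{3,2,1,0} = 4
G(9) = mex{3,2,1,1,0} = 4
G(10) = mex{4,3,2,1,0} = 5
G(11) = mex{4,3,2,2,1} = 0
G(12) = mex{5,4,3,2,1} = 0
G(13) = mex{0,4,3,3,2} = 1
G(14) = mex{0,5,4,3,2} = 1
G(15) = mex{1,0,4,4,3} = 2
G(16) = mex{1,0,5,4,3} = 2
G(17) = mex{2,1,0,5,4} = 3
G(18) = mex{2,1,0,0,4} = 3
G(19) = mex{3,2,1,0,5} = 4
Heap A: G(7) = 3.
Heap B: G(19) = 4.
Combined Grundy value = 3 ⊕ 4 = 7.

7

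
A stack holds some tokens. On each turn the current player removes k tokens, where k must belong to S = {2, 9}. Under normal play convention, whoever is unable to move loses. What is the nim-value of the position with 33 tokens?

n :  0  1  2  3  4  5  6  7  8  9 10 11 12 13 14 15 16 17 18 19 20 21 22 23 24 25 26 27 28 29 30 31 32 33
G :  0  0  1  1  0  0  1  1  0  2  1  0  0  1  1  0  0  1  1  0  2  1  0  0  1  1  0  0  1  1  0  2  1  0

0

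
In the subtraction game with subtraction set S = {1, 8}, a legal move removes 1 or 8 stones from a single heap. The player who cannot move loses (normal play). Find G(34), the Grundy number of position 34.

n :  0  1  2  3  4  5  6  7  8  9 10 11 12 13 14 15 16 17 18 19 20 21 22 23 24 25 26 27 28 29 30 31 32 33 34
G :  0  1  0  1  0  1  0  1  2  0  1  0  1  0  1  0  1  2  0  1  0  1  0  1  0  1  2  0  1  0  1  0  1  0  1

1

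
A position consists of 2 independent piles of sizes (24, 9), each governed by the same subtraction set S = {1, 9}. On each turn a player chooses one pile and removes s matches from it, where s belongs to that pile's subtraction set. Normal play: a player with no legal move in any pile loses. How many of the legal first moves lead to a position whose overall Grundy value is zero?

All piles use S = {1, 9}:
n :  0  1  2  3  4  5  6  7  8  9 10 11 12 13 14 15 16 17 18 19 20 21 22 23 24
G :  0  1  0  1  0  1  0  1  0  1  0  1  0  1  0  1  0  1  0  1  0  1  0  1  0
Pile A: G(24) = 0.
Pile B: G(9) = 1.
Combined Grundy value = 0 ⊕ 1 = 1.
A winning move leaves total XOR = 0, i.e. changes one component's Grundy value g to g ⊕ X where X is the current total.
Pile A: need g' = 0⊕1 = 1. Options: 24−1→G=1, 24−9→G=1. Hits: 2.
Pile B: need g' = 1⊕1 = 0. Options: 9−1→G=0, 9−9→G=0. Hits: 2.

4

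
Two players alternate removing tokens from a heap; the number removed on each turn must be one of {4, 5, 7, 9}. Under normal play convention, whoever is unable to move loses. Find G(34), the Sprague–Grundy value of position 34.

n :  0  1  2  3  4  5  6  7  8  9 10 11 12 13 14 15 16 17 18 19 20 21 22 23 24 25 26 27 28 29 30 31 32 33 34
G :  0  0  0  0  1  1  1  1  2  2  2  2  3  0  0  0  0  1  1  1  1  2  2  2  2  3  0  0  0  0  1  1  1  1  2

2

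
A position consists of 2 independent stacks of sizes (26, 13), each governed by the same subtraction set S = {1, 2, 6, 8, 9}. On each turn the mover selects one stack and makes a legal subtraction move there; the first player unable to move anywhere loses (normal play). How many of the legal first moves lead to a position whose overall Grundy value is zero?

All stacks use S = {1, 2, 6, 8, 9}:
n :  0  1  2  3  4  5  6  7  8  9 10 11 12 13 14 15 16 17 18 19 20 21 22 23 24 25 26
G :  0  1  2  0  1  2  3  0  1  2  0  1  2  3  0  1  2  0  1  2  3  0  1  2  0  1  2
Stack A: G(26) = 2.
Stack B: G(13) = 3.
Combined Grundy value = 2 ⊕ 3 = 1.
A winning move leaves total XOR = 0, i.e. changes one component's Grundy value g to g ⊕ X where X is the current total.
Stack A: need g' = 2⊕1 = 3. Options: 26−1→G=1, 26−2→G=0, 26−6→G=3, 26−8→G=1, 26−9→G=0. Hits: 1.
Stack B: need g' = 3⊕1 = 2. Options: 13−1→G=2, 13−2→G=1, 13−6→G=0, 13−8→G=2, 13−9→G=1. Hits: 2.

3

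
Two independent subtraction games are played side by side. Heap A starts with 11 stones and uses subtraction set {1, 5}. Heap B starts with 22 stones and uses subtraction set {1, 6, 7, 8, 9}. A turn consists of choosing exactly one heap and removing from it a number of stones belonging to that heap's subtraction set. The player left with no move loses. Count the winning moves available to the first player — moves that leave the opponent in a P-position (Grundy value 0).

Heap A, S = {1, 5}:
G(0) = 0
G(1) = mex{0} = 1
G(2) = mex{1} = 0
G(3) = mex{0} = 1
G(4) = mex{1} = 0
G(5) = mex{0,0} = 1
G(6) = mex{1,1} = 0
G(7) = mex{0,0} = 1
G(8) = mex{1,1} = 0
G(9) = mex{0,0} = 1
G(10) = mex{1,1} = 0
G(11) = mex{0,0} = 1
G_A(11) = 1.
Heap B, S = {1, 6, 7, 8, 9}:
G(0) = 0
G(1) = mex{0} = 1
G(2) = mex{1} = 0
G(3) = mex{0} = 1
G(4) = mex{1} = 0
G(5) = mex{0} = 1
G(6) = mex{1,0} = 2
G(7) = mex{2,1,0} = 3
G(8) = mex{3,0,1,0} = 2
G(9) = mex{2,1,0,1,0} = 3
G(10) = mex{3,0,1,0,1} = 2
G(11) = mex{2,1,0,1,0} = 3
G(12) = mex{3,2,1,0,1} = 4
G(13) = mex{4,3,2,1,0} = 5
G(14) = mex{5,2,3,2,1} = 0
G(15) = mex{0,3,2,3,2} = 1
G(16) = mex{1,2,3,2,3} = 0
G(17) = mex{0,3,2,3,2} = 1
G(18) = mex{1,4,3,2,3} = 0
G(19) = mex{0,5,4,3,2} = 1
G(20) = mex{1,0,5,4,3} = 2
G(21) = mex{2,1,0,5,4} = 3
G(22) = mex{3,0,1,0,5} = 2
G_B(22) = 2.
Combined Grundy value = 1 ⊕ 2 = 3.
A winning move leaves total XOR = 0, i.e. changes one component's Grundy value g to g ⊕ X where X is the current total.
Heap A: need g' = 1⊕3 = 2. Options: 11−1→G=0, 11−5→G=0. Hits: 0.
Heap B: need g' = 2⊕3 = 1. Options: 22−1→G=3, 22−6→G=0, 22−7→G=1, 22−8→G=0, 22−9→G=5. Hits: 1.

1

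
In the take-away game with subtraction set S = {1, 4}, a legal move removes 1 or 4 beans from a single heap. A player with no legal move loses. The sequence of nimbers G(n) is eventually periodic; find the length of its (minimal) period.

5

n :  0  1  2  3  4  5  6  7  8  9 10 11 12 13 14
G :  0  1  0  1  2  0  1  0  1  2  0  1  0  1  2
G(n+5) = G(n) holds for n = 0,…,3 (a full window of length max(S) = 4), so the sequence is purely periodic with period 5.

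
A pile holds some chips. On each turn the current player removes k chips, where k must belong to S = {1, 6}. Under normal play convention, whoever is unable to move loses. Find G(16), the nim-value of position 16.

G(0) = 0
G(1) = mex{0} = 1
G(2) = mex{1} = 0
G(3) = mex{0} = 1
G(4) = mex{1} = 0
G(5) = mex{0} = 1
G(6) = mex{1,0} = 2
G(7) = mex{2,1} = 0
G(8) = mex{0,0} = 1
G(9) = mex{1,1} = 0
G(10) = mex{0,0} = 1
G(11) = mex{1,1} = 0
G(12) = mex{0,2} = 1
G(13) = mex{1,0} = 2
G(14) = mex{2,1} = 0
G(15) = mex{0,0} = 1
G(16) = mex{1,1} = 0

0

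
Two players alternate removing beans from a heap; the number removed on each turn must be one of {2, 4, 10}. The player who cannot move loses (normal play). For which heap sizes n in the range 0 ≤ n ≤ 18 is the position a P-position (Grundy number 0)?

0, 1, 6, 7, 12, 13, 18

G(0) = 0
G(1) = mex{} = 0
G(2) = mex{0} = 1
G(3) = mex{0} = 1
G(4) = mex{1,0} = 2
G(5) = mex{1,0} = 2
G(6) = mex{2,1} = 0
G(7) = mex{2,1} = 0
G(8) = mex{0,2} = 1
G(9) = mex{0,2} = 1
G(10) = mex{1,0,0} = 2
G(11) = mex{1,0,0} = 2
G(12) = mex{2,1,1} = 0
G(13) = mex{2,1,1} = 0
G(14) = mex{0,2,2} = 1
G(15) = mex{0,2,2} = 1
G(16) = mex{1,0,0} = 2
G(17) = mex{1,0,0} = 2
G(18) = mex{2,1,1} = 0
P-positions are exactly the n with G(n) = 0.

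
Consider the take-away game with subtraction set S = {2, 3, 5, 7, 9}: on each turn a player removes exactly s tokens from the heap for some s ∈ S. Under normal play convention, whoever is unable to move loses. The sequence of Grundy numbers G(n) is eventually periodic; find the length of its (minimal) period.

G(0) = 0
G(1) = mex{} = 0
G(2) = mex{0} = 1
G(3) = mex{0,0} = 1
G(4) = mex{1,0} = 2
G(5) = mex{1,1,0} = 2
G(6) = mex{2,1,0} = 3
G(7) = mex{2,2,1,0} = 3
G(8) = mex{3,2,1,0} = 4
G(9) = mex{3,3,2,1,0} = 4
G(10) = mex{4,3,2,1,0} = 5
G(11) = mex{4,4,3,2,1} = 0
G(12) = mex{5,4,3,2,1} = 0
G(13) = mex{0,5,4,3,2} = 1
G(14) = mex{0,0,4,3,2} = 1
G(15) = mex{1,0,5,4,3} = 2
G(16) = mex{1,1,0,4,3} = 2
G(17) = mex{2,1,0,5,4} = 3
G(18) = mex{2,2,1,0,4} = 3
G(19) = mex{3,2,1,0,5} = 4
G(20) = mex{3,3,2,1,0} = 4
G(21) = mex{4,3,2,1,0} = 5
G(22) = mex{4,4,3,2,1} = 0
G(23) = mex{5,4,3,2,1} = 0
G(n+11) = G(n) holds for n = 0,…,8 (a full window of length max(S) = 9), so the sequence is purely periodic with period 11.

11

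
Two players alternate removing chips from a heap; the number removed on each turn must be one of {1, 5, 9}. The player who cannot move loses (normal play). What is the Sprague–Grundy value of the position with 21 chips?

n :  0  1  2  3  4  5  6  7  8  9 10 11 12 13 14 15 16 17 18 19 20 21
G :  0  1  0  1  0  1  0  1  0  1  0  1  0  1  0  1  0  1  0  1  0  1

1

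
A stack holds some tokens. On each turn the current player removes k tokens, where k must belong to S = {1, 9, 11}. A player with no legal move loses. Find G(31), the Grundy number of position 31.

n :  0  1  2  3  4  5  6  7  8  9 10 11 12 13 14 15 16 17 18 19 20 21 22 23 24 25 26 27 28 29 30 31
G :  0  1  0  1  0  1  0  1  0  1  0  1  0  1  0  1  0  1  0  1  0  1  0  1  0  1  0  1  0  1  0  1

1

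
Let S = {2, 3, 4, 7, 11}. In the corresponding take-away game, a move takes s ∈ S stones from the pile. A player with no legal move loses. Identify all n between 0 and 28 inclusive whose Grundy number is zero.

n :  0  1  2  3  4  5  6  7  8  9 10 11 12 13 14 15 16 17 18 19 20 21 22 23 24 25 26 27 28
G :  0  0  1  1  2  2  0  3  1  4  2  5  3  3  0  0  1  1  2  2  0  3  1  4  2  5  3  3  0
P-positions are exactly the n with G(n) = 0.

0, 1, 6, 14, 15, 20, 28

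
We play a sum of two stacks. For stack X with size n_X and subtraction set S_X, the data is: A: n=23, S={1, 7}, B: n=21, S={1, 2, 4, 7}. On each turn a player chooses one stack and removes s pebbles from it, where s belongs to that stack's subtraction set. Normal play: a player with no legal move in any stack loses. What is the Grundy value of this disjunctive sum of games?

1

Stack A, S = {1, 7}:
G(0) = 0
G(1) = mex{0} = 1
G(2) = mex{1} = 0
G(3) = mex{0} = 1
G(4) = mex{1} = 0
G(5) = mex{0} = 1
G(6) = mex{1} = 0
G(7) = mex{0,0} = 1
G(8) = mex{1,1} = 0
G(9) = mex{0,0} = 1
G(10) = mex{1,1} = 0
G(11) = mex{0,0} = 1
G(12) = mex{1,1} = 0
G(13) = mex{0,0} = 1
G(14) = mex{1,1} = 0
G(15) = mex{0,0} = 1
G(16) = mex{1,1} = 0
G(17) = mex{0,0} = 1
G(18) = mex{1,1} = 0
G(19) = mex{0,0} = 1
G(20) = mex{1,1} = 0
G(21) = mex{0,0} = 1
G(22) = mex{1,1} = 0
G(23) = mex{0,0} = 1
G_A(23) = 1.
Stack B, S = {1, 2, 4, 7}:
G(0) = 0
G(1) = mex{0} = 1
G(2) = mex{1,0} = 2
G(3) = mex{2,1} = 0
G(4) = mex{0,2,0} = 1
G(5) = mex{1,0,1} = 2
G(6) = mex{2,1,2} = 0
G(7) = mex{0,2,0,0} = 1
G(8) = mex{1,0,1,1} = 2
G(9) = mex{2,1,2,2} = 0
G(10) = mex{0,2,0,0} = 1
G(11) = mex{1,0,1,1} = 2
G(12) = mex{2,1,2,2} = 0
G(13) = mex{0,2,0,0} = 1
G(14) = mex{1,0,1,1} = 2
G(15) = mex{2,1,2,2} = 0
G(16) = mex{0,2,0,0} = 1
G(17) = mex{1,0,1,1} = 2
G(18) = mex{2,1,2,2} = 0
G(19) = mex{0,2,0,0} = 1
G(20) = mex{1,0,1,1} = 2
G(21) = mex{2,1,2,2} = 0
G_B(21) = 0.
Combined Grundy value = 1 ⊕ 0 = 1.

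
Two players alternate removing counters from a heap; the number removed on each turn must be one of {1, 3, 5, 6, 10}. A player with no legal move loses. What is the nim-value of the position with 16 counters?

G(0) = 0
G(1) = mex{0} = 1
G(2) = mex{1} = 0
G(3) = mex{0,0} = 1
G(4) = mex{1,1} = 0
G(5) = mex{0,0,0} = 1
G(6) = mex{1,1,1,0} = 2
G(7) = mex{2,0,0,1} = 3
G(8) = mex{3,1,1,0} = 2
G(9) = mex{2,2,0,1} = 3
G(10) = mex{3,3,1,0,0} = 2
G(11) = mex{2,2,2,1,1} = 0
G(12) = mex{0,3,3,2,0} = 1
G(13) = mex{1,2,2,3,1} = 0
G(14) = mex{0,0,3,2,0} = 1
G(15) = mex{1,1,2,3,1} = 0
G(16) = mex{0,0,0,2,2} = 1

1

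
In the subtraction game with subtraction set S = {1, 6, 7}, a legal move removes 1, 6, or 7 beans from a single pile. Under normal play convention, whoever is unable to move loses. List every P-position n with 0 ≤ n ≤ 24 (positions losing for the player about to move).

G(0) = 0
G(1) = mex{0} = 1
G(2) = mex{1} = 0
G(3) = mex{0} = 1
G(4) = mex{1} = 0
G(5) = mex{0} = 1
G(6) = mex{1,0} = 2
G(7) = mex{2,1,0} = 3
G(8) = mex{3,0,1} = 2
G(9) = mex{2,1,0} = 3
G(10) = mex{3,0,1} = 2
G(11) = mex{2,1,0} = 3
G(12) = mex{3,2,1} = 0
G(13) = mex{0,3,2} = 1
G(14) = mex{1,2,3} = 0
G(15) = mex{0,3,2} = 1
G(16) = mex{1,2,3} = 0
G(17) = mex{0,3,2} = 1
G(18) = mex{1,0,3} = 2
G(19) = mex{2,1,0} = 3
G(20) = mex{3,0,1} = 2
G(21) = mex{2,1,0} = 3
G(22) = mex{3,0,1} = 2
G(23) = mex{2,1,0} = 3
G(24) = mex{3,2,1} = 0
P-positions are exactly the n with G(n) = 0.

0, 2, 4, 12, 14, 16, 24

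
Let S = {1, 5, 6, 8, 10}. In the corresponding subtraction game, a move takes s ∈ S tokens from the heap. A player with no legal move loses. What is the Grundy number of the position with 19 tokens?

n :  0  1  2  3  4  5  6  7  8  9 10 11 12 13 14 15 16 17 18 19
G :  0  1  0  1  0  1  2  3  2  3  2  0  1  0  1  0  1  2  3  2

2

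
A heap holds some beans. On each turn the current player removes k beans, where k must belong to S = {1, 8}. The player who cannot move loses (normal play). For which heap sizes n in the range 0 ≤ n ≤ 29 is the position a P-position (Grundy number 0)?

G(0) = 0
G(1) = mex{0} = 1
G(2) = mex{1} = 0
G(3) = mex{0} = 1
G(4) = mex{1} = 0
G(5) = mex{0} = 1
G(6) = mex{1} = 0
G(7) = mex{0} = 1
G(8) = mex{1,0} = 2
G(9) = mex{2,1} = 0
G(10) = mex{0,0} = 1
G(11) = mex{1,1} = 0
G(12) = mex{0,0} = 1
G(13) = mex{1,1} = 0
G(14) = mex{0,0} = 1
G(15) = mex{1,1} = 0
G(16) = mex{0,2} = 1
G(17) = mex{1,0} = 2
G(18) = mex{2,1} = 0
G(19) = mex{0,0} = 1
G(20) = mex{1,1} = 0
G(21) = mex{0,0} = 1
G(22) = mex{1,1} = 0
G(23) = mex{0,0} = 1
G(24) = mex{1,1} = 0
G(25) = mex{0,2} = 1
G(26) = mex{1,0} = 2
G(27) = mex{2,1} = 0
G(28) = mex{0,0} = 1
G(29) = mex{1,1} = 0
P-positions are exactly the n with G(n) = 0.

0, 2, 4, 6, 9, 11, 13, 15, 18, 20, 22, 24, 27, 29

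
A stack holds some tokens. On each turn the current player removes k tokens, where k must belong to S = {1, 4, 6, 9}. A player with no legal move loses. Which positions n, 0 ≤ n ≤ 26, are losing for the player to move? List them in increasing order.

G(0) = 0
G(1) = mex{0} = 1
G(2) = mex{1} = 0
G(3) = mex{0} = 1
G(4) = mex{1,0} = 2
G(5) = mex{2,1} = 0
G(6) = mex{0,0,0} = 1
G(7) = mex{1,1,1} = 0
G(8) = mex{0,2,0} = 1
G(9) = mex{1,0,1,0} = 2
G(10) = mex{2,1,2,1} = 0
G(11) = mex{0,0,0,0} = 1
G(12) = mex{1,1,1,1} = 0
G(13) = mex{0,2,0,2} = 1
G(14) = mex{1,0,1,0} = 2
G(15) = mex{2,1,2,1} = 0
G(16) = mex{0,0,0,0} = 1
G(17) = mex{1,1,1,1} = 0
G(18) = mex{0,2,0,2} = 1
G(19) = mex{1,0,1,0} = 2
G(20) = mex{2,1,2,1} = 0
G(21) = mex{0,0,0,0} = 1
G(22) = mex{1,1,1,1} = 0
G(23) = mex{0,2,0,2} = 1
G(24) = mex{1,0,1,0} = 2
G(25) = mex{2,1,2,1} = 0
G(26) = mex{0,0,0,0} = 1
P-positions are exactly the n with G(n) = 0.

0, 2, 5, 7, 10, 12, 15, 17, 20, 22, 25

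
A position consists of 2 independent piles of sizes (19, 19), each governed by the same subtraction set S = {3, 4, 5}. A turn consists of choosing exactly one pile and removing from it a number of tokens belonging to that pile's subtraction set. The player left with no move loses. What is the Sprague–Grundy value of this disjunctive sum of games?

0

All piles use S = {3, 4, 5}:
n :  0  1  2  3  4  5  6  7  8  9 10 11 12 13 14 15 16 17 18 19
G :  0  0  0  1  1  1  2  2  0  0  0  1  1  1  2  2  0  0  0  1
Pile A: G(19) = 1.
Pile B: G(19) = 1.
Combined Grundy value = 1 ⊕ 1 = 0.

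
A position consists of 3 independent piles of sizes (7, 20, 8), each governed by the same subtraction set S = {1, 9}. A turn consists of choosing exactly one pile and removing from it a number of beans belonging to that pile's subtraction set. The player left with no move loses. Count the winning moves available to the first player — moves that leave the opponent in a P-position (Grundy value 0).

4

All piles use S = {1, 9}:
n :  0  1  2  3  4  5  6  7  8  9 10 11 12 13 14 15 16 17 18 19 20
G :  0  1  0  1  0  1  0  1  0  1  0  1  0  1  0  1  0  1  0  1  0
Pile A: G(7) = 1.
Pile B: G(20) = 0.
Pile C: G(8) = 0.
Combined Grundy value = 1 ⊕ 0 ⊕ 0 = 1.
A winning move leaves total XOR = 0, i.e. changes one component's Grundy value g to g ⊕ X where X is the current total.
Pile A: need g' = 1⊕1 = 0. Options: 7−1→G=0. Hits: 1.
Pile B: need g' = 0⊕1 = 1. Options: 20−1→G=1, 20−9→G=1. Hits: 2.
Pile C: need g' = 0⊕1 = 1. Options: 8−1→G=1. Hits: 1.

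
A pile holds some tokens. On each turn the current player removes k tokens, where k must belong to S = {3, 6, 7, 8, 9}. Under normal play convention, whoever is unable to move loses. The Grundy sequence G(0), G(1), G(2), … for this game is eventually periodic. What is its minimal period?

12

n :  0  1  2  3  4  5  6  7  8  9 10 11 12 13 14 15 16 17 18 19 20 21 22 23 24 25
G :  0  0  0  1  1  1  2  2  2  3  3  3  0  0  0  1  1  1  2  2  2  3  3  3  0  0
G(n+12) = G(n) holds for n = 0,…,8 (a full window of length max(S) = 9), so the sequence is purely periodic with period 12.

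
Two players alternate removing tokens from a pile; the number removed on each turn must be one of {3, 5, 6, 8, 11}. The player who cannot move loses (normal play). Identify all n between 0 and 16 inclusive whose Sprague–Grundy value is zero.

G(0) = 0
G(1) = mex{} = 0
G(2) = mex{} = 0
G(3) = mex{0} = 1
G(4) = mex{0} = 1
G(5) = mex{0,0} = 1
G(6) = mex{1,0,0} = 2
G(7) = mex{1,0,0} = 2
G(8) = mex{1,1,0,0} = 2
G(9) = mex{2,1,1,0} = 3
G(10) = mex{2,1,1,0} = 3
G(11) = mex{2,2,1,1,0} = 3
G(12) = mex{3,2,2,1,0} = 4
G(13) = mex{3,2,2,1,0} = 4
G(14) = mex{3,3,2,2,1} = 0
G(15) = mex{4,3,3,2,1} = 0
G(16) = mex{4,3,3,2,1} = 0
P-positions are exactly the n with G(n) = 0.

0, 1, 2, 14, 15, 16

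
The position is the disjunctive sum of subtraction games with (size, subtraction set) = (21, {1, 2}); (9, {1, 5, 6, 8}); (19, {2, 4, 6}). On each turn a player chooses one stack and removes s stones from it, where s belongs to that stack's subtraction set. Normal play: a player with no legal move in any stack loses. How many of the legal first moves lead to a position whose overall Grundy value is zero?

4

Stack A, S = {1, 2}:
n :  0  1  2  3  4  5  6  7  8  9 10 11 12 13 14 15 16 17 18 19 20 21
G :  0  1  2  0  1  2  0  1  2  0  1  2  0  1  2  0  1  2  0  1  2  0
G_A(21) = 0.
Stack B, S = {1, 5, 6, 8}:
n : 0 1 2 3 4 5 6 7 8 9
G : 0 1 0 1 0 1 2 3 2 3
G_B(9) = 3.
Stack C, S = {2, 4, 6}:
n :  0  1  2  3  4  5  6  7  8  9 10 11 12 13 14 15 16 17 18 19
G :  0  0  1  1  2  2  3  3  0  0  1  1  2  2  3  3  0  0  1  1
G_C(19) = 1.
Combined Grundy value = 0 ⊕ 3 ⊕ 1 = 2.
A winning move leaves total XOR = 0, i.e. changes one component's Grundy value g to g ⊕ X where X is the current total.
Stack A: need g' = 0⊕2 = 2. Options: 21−1→G=2, 21−2→G=1. Hits: 1.
Stack B: need g' = 3⊕2 = 1. Options: 9−1→G=2, 9−5→G=0, 9−6→G=1, 9−8→G=1. Hits: 2.
Stack C: need g' = 1⊕2 = 3. Options: 19−2→G=0, 19−4→G=3, 19−6→G=2. Hits: 1.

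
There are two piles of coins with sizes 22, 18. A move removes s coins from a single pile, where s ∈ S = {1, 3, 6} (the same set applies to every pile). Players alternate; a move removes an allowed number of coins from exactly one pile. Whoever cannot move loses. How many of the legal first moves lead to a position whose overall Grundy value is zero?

All piles use S = {1, 3, 6}:
n :  0  1  2  3  4  5  6  7  8  9 10 11 12 13 14 15 16 17 18 19 20 21 22
G :  0  1  0  1  0  1  2  3  2  0  1  0  1  0  1  2  3  2  0  1  0  1  0
Pile A: G(22) = 0.
Pile B: G(18) = 0.
Combined Grundy value = 0 ⊕ 0 = 0.
A winning move leaves total XOR = 0, i.e. changes one component's Grundy value g to g ⊕ X where X is the current total.
Pile A: target g' = 0⊕0 = 0, but every legal move changes the Grundy value (mex property), so 0 moves.
Pile B: target g' = 0⊕0 = 0, but every legal move changes the Grundy value (mex property), so 0 moves.

0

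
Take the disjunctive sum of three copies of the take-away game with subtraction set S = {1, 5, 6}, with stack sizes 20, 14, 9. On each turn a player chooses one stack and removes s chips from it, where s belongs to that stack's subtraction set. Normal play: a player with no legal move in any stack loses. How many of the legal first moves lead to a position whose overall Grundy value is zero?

3

All stacks use S = {1, 5, 6}:
G(0) = 0
G(1) = mex{0} = 1
G(2) = mex{1} = 0
G(3) = mex{0} = 1
G(4) = mex{1} = 0
G(5) = mex{0,0} = 1
G(6) = mex{1,1,0} = 2
G(7) = mex{2,0,1} = 3
G(8) = mex{3,1,0} = 2
G(9) = mex{2,0,1} = 3
G(10) = mex{3,1,0} = 2
G(11) = mex{2,2,1} = 0
G(12) = mex{0,3,2} = 1
G(13) = mex{1,2,3} = 0
G(14) = mex{0,3,2} = 1
G(15) = mex{1,2,3} = 0
G(16) = mex{0,0,2} = 1
G(17) = mex{1,1,0} = 2
G(18) = mex{2,0,1} = 3
G(19) = mex{3,1,0} = 2
G(20) = mex{2,0,1} = 3
Stack A: G(20) = 3.
Stack B: G(14) = 1.
Stack C: G(9) = 3.
Combined Grundy value = 3 ⊕ 1 ⊕ 3 = 1.
A winning move leaves total XOR = 0, i.e. changes one component's Grundy value g to g ⊕ X where X is the current total.
Stack A: need g' = 3⊕1 = 2. Options: 20−1→G=2, 20−5→G=0, 20−6→G=1. Hits: 1.
Stack B: need g' = 1⊕1 = 0. Options: 14−1→G=0, 14−5→G=3, 14−6→G=2. Hits: 1.
Stack C: need g' = 3⊕1 = 2. Options: 9−1→G=2, 9−5→G=0, 9−6→G=1. Hits: 1.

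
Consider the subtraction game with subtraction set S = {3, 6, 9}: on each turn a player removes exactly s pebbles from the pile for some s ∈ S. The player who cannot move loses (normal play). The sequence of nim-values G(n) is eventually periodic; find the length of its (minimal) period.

12

n :  0  1  2  3  4  5  6  7  8  9 10 11 12 13 14 15 16 17 18 19 20 21 22 23 24 25
G :  0  0  0  1  1  1  2  2  2  3  3  3  0  0  0  1  1  1  2  2  2  3  3  3  0  0
G(n+12) = G(n) holds for n = 0,…,8 (a full window of length max(S) = 9), so the sequence is purely periodic with period 12.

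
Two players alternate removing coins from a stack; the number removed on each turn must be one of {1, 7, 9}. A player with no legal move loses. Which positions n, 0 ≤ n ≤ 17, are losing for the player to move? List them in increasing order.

0, 2, 4, 6, 8, 10, 12, 14, 16

G(0) = 0
G(1) = mex{0} = 1
G(2) = mex{1} = 0
G(3) = mex{0} = 1
G(4) = mex{1} = 0
G(5) = mex{0} = 1
G(6) = mex{1} = 0
G(7) = mex{0,0} = 1
G(8) = mex{1,1} = 0
G(9) = mex{0,0,0} = 1
G(10) = mex{1,1,1} = 0
G(11) = mex{0,0,0} = 1
G(12) = mex{1,1,1} = 0
G(13) = mex{0,0,0} = 1
G(14) = mex{1,1,1} = 0
G(15) = mex{0,0,0} = 1
G(16) = mex{1,1,1} = 0
G(17) = mex{0,0,0} = 1
P-positions are exactly the n with G(n) = 0.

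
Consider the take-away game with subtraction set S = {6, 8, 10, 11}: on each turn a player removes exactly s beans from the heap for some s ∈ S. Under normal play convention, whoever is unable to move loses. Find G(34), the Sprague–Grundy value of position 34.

0

G(0) = 0
G(1) = mex{} = 0
G(2) = mex{} = 0
G(3) = mex{} = 0
G(4) = mex{} = 0
G(5) = mex{} = 0
G(6) = mex{0} = 1
G(7) = mex{0} = 1
G(8) = mex{0,0} = 1
G(9) = mex{0,0} = 1
G(10) = mex{0,0,0} = 1
G(11) = mex{0,0,0,0} = 1
G(12) = mex{1,0,0,0} = 2
G(13) = mex{1,0,0,0} = 2
G(14) = mex{1,1,0,0} = 2
G(15) = mex{1,1,0,0} = 2
G(16) = mex{1,1,1,0} = 2
G(17) = mex{1,1,1,1} = 0
G(18) = mex{2,1,1,1} = 0
G(19) = mex{2,1,1,1} = 0
G(20) = mex{2,2,1,1} = 0
G(21) = mex{2,2,1,1} = 0
G(22) = mex{2,2,2,1} = 0
G(23) = mex{0,2,2,2} = 1
G(24) = mex{0,2,2,2} = 1
G(25) = mex{0,0,2,2} = 1
G(26) = mex{0,0,2,2} = 1
G(27) = mex{0,0,0,2} = 1
G(28) = mex{0,0,0,0} = 1
G(29) = mex{1,0,0,0} = 2
G(30) = mex{1,0,0,0} = 2
G(31) = mex{1,1,0,0} = 2
G(32) = mex{1,1,0,0} = 2
G(33) = mex{1,1,1,0} = 2
G(34) = mex{1,1,1,1} = 0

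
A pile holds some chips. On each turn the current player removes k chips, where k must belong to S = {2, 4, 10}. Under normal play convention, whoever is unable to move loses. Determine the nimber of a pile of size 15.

1

n :  0  1  2  3  4  5  6  7  8  9 10 11 12 13 14 15
G :  0  0  1  1  2  2  0  0  1  1  2  2  0  0  1  1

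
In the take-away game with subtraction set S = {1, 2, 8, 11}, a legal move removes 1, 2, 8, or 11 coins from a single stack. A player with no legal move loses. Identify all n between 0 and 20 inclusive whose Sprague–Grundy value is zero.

0, 3, 6, 9, 12, 15, 18

G(0) = 0
G(1) = mex{0} = 1
G(2) = mex{1,0} = 2
G(3) = mex{2,1} = 0
G(4) = mex{0,2} = 1
G(5) = mex{1,0} = 2
G(6) = mex{2,1} = 0
G(7) = mex{0,2} = 1
G(8) = mex{1,0,0} = 2
G(9) = mex{2,1,1} = 0
G(10) = mex{0,2,2} = 1
G(11) = mex{1,0,0,0} = 2
G(12) = mex{2,1,1,1} = 0
G(13) = mex{0,2,2,2} = 1
G(14) = mex{1,0,0,0} = 2
G(15) = mex{2,1,1,1} = 0
G(16) = mex{0,2,2,2} = 1
G(17) = mex{1,0,0,0} = 2
G(18) = mex{2,1,1,1} = 0
G(19) = mex{0,2,2,2} = 1
G(20) = mex{1,0,0,0} = 2
P-positions are exactly the n with G(n) = 0.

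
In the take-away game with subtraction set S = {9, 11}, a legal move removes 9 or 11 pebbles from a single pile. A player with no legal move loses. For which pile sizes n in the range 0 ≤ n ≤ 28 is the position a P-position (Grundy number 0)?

0, 1, 2, 3, 4, 5, 6, 7, 8, 20, 21, 22, 23, 24, 25, 26, 27, 28

G(0) = 0
G(1) = mex{} = 0
G(2) = mex{} = 0
G(3) = mex{} = 0
G(4) = mex{} = 0
G(5) = mex{} = 0
G(6) = mex{} = 0
G(7) = mex{} = 0
G(8) = mex{} = 0
G(9) = mex{0} = 1
G(10) = mex{0} = 1
G(11) = mex{0,0} = 1
G(12) = mex{0,0} = 1
G(13) = mex{0,0} = 1
G(14) = mex{0,0} = 1
G(15) = mex{0,0} = 1
G(16) = mex{0,0} = 1
G(17) = mex{0,0} = 1
G(18) = mex{1,0} = 2
G(19) = mex{1,0} = 2
G(20) = mex{1,1} = 0
G(21) = mex{1,1} = 0
G(22) = mex{1,1} = 0
G(23) = mex{1,1} = 0
G(24) = mex{1,1} = 0
G(25) = mex{1,1} = 0
G(26) = mex{1,1} = 0
G(27) = mex{2,1} = 0
G(28) = mex{2,1} = 0
P-positions are exactly the n with G(n) = 0.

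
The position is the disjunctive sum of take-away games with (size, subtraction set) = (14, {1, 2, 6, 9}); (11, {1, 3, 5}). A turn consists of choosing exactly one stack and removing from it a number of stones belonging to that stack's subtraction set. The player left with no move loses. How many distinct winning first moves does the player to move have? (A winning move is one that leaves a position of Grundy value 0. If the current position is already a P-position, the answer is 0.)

4

Stack A, S = {1, 2, 6, 9}:
n :  0  1  2  3  4  5  6  7  8  9 10 11 12 13 14
G :  0  1  2  0  1  2  3  0  1  2  0  1  2  3  0
G_A(14) = 0.
Stack B, S = {1, 3, 5}:
n :  0  1  2  3  4  5  6  7  8  9 10 11
G :  0  1  0  1  0  1  0  1  0  1  0  1
G_B(11) = 1.
Combined Grundy value = 0 ⊕ 1 = 1.
A winning move leaves total XOR = 0, i.e. changes one component's Grundy value g to g ⊕ X where X is the current total.
Stack A: need g' = 0⊕1 = 1. Options: 14−1→G=3, 14−2→G=2, 14−6→G=1, 14−9→G=2. Hits: 1.
Stack B: need g' = 1⊕1 = 0. Options: 11−1→G=0, 11−3→G=0, 11−5→G=0. Hits: 3.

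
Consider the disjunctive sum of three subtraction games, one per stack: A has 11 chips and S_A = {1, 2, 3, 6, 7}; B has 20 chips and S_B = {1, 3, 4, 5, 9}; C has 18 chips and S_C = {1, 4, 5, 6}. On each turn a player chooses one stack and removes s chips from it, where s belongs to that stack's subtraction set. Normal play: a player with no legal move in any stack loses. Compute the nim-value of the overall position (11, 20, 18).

1

Stack A, S = {1, 2, 3, 6, 7}:
n :  0  1  2  3  4  5  6  7  8  9 10 11
G :  0  1  2  3  0  1  2  3  0  1  2  3
G_A(11) = 3.
Stack B, S = {1, 3, 4, 5, 9}:
G(0) = 0
G(1) = mex{0} = 1
G(2) = mex{1} = 0
G(3) = mex{0,0} = 1
G(4) = mex{1,1,0} = 2
G(5) = mex{2,0,1,0} = 3
G(6) = mex{3,1,0,1} = 2
G(7) = mex{2,2,1,0} = 3
G(8) = mex{3,3,2,1} = 0
G(9) = mex{0,2,3,2,0} = 1
G(10) = mex{1,3,2,3,1} = 0
G(11) = mex{0,0,3,2,0} = 1
G(12) = mex{1,1,0,3,1} = 2
G(13) = mex{2,0,1,0,2} = 3
G(14) = mex{3,1,0,1,3} = 2
G(15) = mex{2,2,1,0,2} = 3
G(16) = mex{3,3,2,1,3} = 0
G(17) = mex{0,2,3,2,0} = 1
G(18) = mex{1,3,2,3,1} = 0
G(19) = mex{0,0,3,2,0} = 1
G(20) = mex{1,1,0,3,1} = 2
G_B(20) = 2.
Stack C, S = {1, 4, 5, 6}:
n :  0  1  2  3  4  5  6  7  8  9 10 11 12 13 14 15 16 17 18
G :  0  1  0  1  2  3  2  3  4  0  1  0  1  2  3  2  3  4  0
G_C(18) = 0.
Combined Grundy value = 3 ⊕ 2 ⊕ 0 = 1.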